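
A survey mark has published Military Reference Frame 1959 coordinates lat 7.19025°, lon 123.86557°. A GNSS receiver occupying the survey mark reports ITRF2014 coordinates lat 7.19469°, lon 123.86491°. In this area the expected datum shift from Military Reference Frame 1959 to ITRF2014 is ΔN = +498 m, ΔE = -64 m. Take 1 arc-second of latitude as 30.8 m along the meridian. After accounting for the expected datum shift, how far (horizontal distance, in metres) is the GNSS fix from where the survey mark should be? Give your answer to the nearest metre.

Observed coordinate differences: Δφ = +0.00444°, Δλ = -0.00066°.
Converting to metres (1° lat = 110880 m, cos φ = 0.992136): observed ΔN = 492.3 m, observed ΔE = -72.6 m.
Subtracting the expected shift leaves a residual of 492.3 − (498) = -5.7 m north and -72.6 − (-64) = -8.6 m east.
Residual distance = √((-5.7)² + (-8.6)²) = 10.3 m.

10 m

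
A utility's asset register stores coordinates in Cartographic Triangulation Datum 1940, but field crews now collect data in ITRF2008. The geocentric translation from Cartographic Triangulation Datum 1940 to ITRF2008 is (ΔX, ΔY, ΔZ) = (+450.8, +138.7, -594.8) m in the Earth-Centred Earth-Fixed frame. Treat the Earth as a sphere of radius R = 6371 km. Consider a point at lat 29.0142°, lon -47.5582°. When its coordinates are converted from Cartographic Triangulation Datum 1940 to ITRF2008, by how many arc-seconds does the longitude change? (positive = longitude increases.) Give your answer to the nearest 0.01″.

Δλ = 15.78″

sin φ = 0.485026, cos φ = 0.874500, sin λ = -0.737963, cos λ = 0.674841.
East component: ΔE = −sin λ·ΔX + cos λ·ΔY = −(-0.737963)(450.8) + (0.674841)(138.7) = 426.27 m.
1° of latitude spans πR/180 = 111195 m; at latitude φ, 1° of longitude spans that × cos φ = 97239.9 m, so Δλ = 426.27 / 97239.9 × 3600 = 15.781″.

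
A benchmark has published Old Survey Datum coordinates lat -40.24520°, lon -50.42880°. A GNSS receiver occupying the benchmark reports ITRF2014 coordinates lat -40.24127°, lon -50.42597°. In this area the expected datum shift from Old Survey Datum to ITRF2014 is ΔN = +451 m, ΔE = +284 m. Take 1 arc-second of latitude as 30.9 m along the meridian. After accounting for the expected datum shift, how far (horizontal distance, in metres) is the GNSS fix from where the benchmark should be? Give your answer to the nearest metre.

46 m

Observed coordinate differences: Δφ = +0.00393°, Δλ = +0.00283°.
Converting to metres (1° lat = 111240 m, cos φ = 0.763287): observed ΔN = 437.2 m, observed ΔE = 240.3 m.
Subtracting the expected shift leaves a residual of 437.2 − (451) = -13.8 m north and 240.3 − (284) = -43.7 m east.
Residual distance = √((-13.8)² + (-43.7)²) = 45.8 m.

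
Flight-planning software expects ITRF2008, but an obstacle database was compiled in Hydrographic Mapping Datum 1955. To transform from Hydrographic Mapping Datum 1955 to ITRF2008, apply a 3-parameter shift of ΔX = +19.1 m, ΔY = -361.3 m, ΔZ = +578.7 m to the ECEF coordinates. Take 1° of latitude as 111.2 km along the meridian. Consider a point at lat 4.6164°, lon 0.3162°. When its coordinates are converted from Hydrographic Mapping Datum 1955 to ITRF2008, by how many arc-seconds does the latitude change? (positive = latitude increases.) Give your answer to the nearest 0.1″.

sin φ = 0.080484, cos φ = 0.996756, sin λ = 0.005519, cos λ = 0.999985.
North component: ΔN = −sin φ cos λ·ΔX − sin φ sin λ·ΔY + cos φ·ΔZ = −(0.080484)(0.999985)(19.1) − (0.080484)(0.005519)(-361.3) + (0.996756)(578.7) = 575.45 m.
1° of latitude spans 111200 m, so Δφ = 575.45 / 111200 × 3600 = 18.630″.

Δφ = 18.6″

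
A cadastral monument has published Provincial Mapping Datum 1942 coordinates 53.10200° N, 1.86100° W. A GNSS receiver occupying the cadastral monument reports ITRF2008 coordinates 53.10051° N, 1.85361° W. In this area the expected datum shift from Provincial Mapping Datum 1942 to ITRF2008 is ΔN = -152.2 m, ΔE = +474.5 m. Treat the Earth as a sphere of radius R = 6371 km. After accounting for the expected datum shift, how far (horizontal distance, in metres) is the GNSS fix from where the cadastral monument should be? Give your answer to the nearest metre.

Observed coordinate differences: Δφ = -0.00149°, Δλ = +0.00739°.
Converting to metres (1° lat = 111195 m, cos φ = 0.600392): observed ΔN = -165.7 m, observed ΔE = 493.4 m.
Subtracting the expected shift leaves a residual of -165.7 − (-152.2) = -13.5 m north and 493.4 − (474.5) = 18.9 m east.
Residual distance = √((-13.5)² + 18.9²) = 23.2 m.

23 m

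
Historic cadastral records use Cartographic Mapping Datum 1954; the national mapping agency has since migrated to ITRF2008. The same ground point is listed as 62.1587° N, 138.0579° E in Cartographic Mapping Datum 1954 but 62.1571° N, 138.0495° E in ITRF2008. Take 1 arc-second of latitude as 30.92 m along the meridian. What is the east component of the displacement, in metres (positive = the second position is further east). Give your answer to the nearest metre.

ΔE = -437 m

Δφ = 62.1571° − 62.1587° = -0.0016°; Δλ = 138.0495° − 138.0579° = -0.0084°.
1° of latitude = 3600 × 30.92 = 111312 m.
ΔN = Δφ × 111312 = -178.1 m; ΔE = Δλ × 111312 × cos(62.1587°) = -0.0084 × 111312 × 0.467024 = -436.7 m.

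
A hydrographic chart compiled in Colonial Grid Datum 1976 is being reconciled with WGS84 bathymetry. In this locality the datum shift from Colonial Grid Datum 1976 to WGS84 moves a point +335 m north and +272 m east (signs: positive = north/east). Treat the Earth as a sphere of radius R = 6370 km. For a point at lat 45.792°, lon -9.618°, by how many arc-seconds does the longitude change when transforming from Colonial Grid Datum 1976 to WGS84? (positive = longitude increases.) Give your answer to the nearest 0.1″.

At latitude 45.792°, cos φ = 0.697265.
One radian of longitude at latitude φ spans R cos φ, so Δλ = ΔE / (R cos φ) = 272.0 / (6370000 × 0.697265) = 6.1239e-05 rad = 12.632″.

Δλ = 12.6″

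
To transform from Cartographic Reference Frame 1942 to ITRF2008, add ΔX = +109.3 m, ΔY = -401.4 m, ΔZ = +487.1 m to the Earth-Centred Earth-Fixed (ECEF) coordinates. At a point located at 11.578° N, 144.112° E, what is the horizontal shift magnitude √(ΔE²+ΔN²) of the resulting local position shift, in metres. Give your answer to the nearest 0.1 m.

At φ = 11.578°, λ = 144.112°: sin φ = 0.200702, cos φ = 0.979652, sin λ = 0.586203, cos λ = -0.810164.
ΔE = −sin λ·ΔX + cos λ·ΔY = −(0.586203)·(109.3) + (-0.810164)·(-401.4) = 261.13 m.
ΔN = −sin φ cos λ·ΔX − sin φ sin λ·ΔY + cos φ·ΔZ = −(0.200702)(-0.810164)(109.3) − (0.200702)(0.586203)(-401.4) + (0.979652)(487.1) = 542.19 m.
Horizontal magnitude = √(ΔE² + ΔN²) = √(261.13² + 542.19²) = 601.79 m.

601.8 m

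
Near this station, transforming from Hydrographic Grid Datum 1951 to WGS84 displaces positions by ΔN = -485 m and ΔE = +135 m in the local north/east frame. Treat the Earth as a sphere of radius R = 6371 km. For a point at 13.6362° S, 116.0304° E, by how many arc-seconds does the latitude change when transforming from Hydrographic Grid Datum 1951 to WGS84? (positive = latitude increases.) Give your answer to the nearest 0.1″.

Δφ = -15.7″

On a sphere of radius R, 1 rad of latitude = R, so Δφ = ΔN / R = -485.0 / 6371000 = -7.6126e-05 rad = -15.702″.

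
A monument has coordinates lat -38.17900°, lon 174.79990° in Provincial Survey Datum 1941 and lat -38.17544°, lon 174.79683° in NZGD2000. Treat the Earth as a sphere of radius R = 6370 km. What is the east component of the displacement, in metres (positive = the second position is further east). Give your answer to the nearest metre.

Δφ = -38.17544° − -38.17900° = +0.00356°; Δλ = 174.79683° − 174.79990° = -0.00307°.
1° along a meridian = πR/180 = 111177 m.
ΔN = Δφ × 111177 = 395.8 m; ΔE = Δλ × 111177 × cos(-38.17900°) = -0.00307 × 111177 × 0.786083 = -268.3 m.

ΔE = -268 m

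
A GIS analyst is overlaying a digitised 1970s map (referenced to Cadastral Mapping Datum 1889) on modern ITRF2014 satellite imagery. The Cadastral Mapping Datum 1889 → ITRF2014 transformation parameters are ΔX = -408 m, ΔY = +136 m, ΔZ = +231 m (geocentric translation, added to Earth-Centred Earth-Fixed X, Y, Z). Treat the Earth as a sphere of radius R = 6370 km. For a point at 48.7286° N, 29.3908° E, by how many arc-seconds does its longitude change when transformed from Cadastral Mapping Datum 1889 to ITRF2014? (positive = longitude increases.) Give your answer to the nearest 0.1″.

Δλ = 15.6″

sin φ = 0.751593, cos φ = 0.659627, sin λ = 0.490764, cos λ = 0.871293.
East component: ΔE = −sin λ·ΔX + cos λ·ΔY = −(0.490764)(-408) + (0.871293)(136) = 318.73 m.
1° of latitude spans πR/180 = 111177 m; at latitude φ, 1° of longitude spans that × cos φ = 73335.6 m, so Δλ = 318.73 / 73335.6 × 3600 = 15.646″.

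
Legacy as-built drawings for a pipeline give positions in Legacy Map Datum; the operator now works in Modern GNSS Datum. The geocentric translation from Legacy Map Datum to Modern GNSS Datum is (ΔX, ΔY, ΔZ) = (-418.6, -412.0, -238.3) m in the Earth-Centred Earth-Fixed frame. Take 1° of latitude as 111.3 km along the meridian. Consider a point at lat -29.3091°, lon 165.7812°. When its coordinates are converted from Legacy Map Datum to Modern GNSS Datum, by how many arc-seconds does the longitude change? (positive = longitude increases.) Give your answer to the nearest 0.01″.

Δλ = 18.63″

sin φ = -0.489521, cos φ = 0.871992, sin λ = 0.245625, cos λ = -0.969365.
East component: ΔE = −sin λ·ΔX + cos λ·ΔY = −(0.245625)(-418.6) + (-0.969365)(-412.0) = 502.20 m.
1° of latitude spans 111300 m; at latitude φ, 1° of longitude spans that × cos φ = 97052.7 m, so Δλ = 502.20 / 97052.7 × 3600 = 18.628″.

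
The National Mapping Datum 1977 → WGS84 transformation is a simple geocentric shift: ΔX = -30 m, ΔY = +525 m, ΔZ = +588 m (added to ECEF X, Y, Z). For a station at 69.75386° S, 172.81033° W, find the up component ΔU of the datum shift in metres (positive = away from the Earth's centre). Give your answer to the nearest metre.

At φ = -69.75386°, λ = -172.81033°: sin φ = -0.938215, cos φ = 0.346054, sin λ = -0.125154, cos λ = -0.992137.
ΔU = cos φ cos λ·ΔX + cos φ sin λ·ΔY + sin φ·ΔZ = (0.346054)(-0.992137)(-30) + (0.346054)(-0.125154)(525) + (-0.938215)(588) = -564.11 m.

ΔU = -564 m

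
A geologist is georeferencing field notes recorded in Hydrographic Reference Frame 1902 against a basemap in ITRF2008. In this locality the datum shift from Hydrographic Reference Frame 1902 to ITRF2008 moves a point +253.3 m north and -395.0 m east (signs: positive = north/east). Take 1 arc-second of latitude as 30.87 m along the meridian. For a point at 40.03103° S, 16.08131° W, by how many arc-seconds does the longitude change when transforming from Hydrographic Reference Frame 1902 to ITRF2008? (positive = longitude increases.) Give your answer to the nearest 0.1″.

At latitude -40.03103°, cos φ = 0.765696.
1″ of longitude at this latitude = 30.87 × cos φ = 23.6370 m, so Δλ = -395.0 / 23.6370 = -16.711″.

Δλ = -16.7″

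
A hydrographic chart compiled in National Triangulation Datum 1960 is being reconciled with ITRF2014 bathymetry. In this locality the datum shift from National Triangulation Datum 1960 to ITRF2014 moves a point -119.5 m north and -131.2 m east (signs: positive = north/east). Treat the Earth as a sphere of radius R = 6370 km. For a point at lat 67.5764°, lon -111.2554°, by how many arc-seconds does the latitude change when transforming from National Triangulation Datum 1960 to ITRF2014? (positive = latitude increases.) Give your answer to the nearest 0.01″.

Δφ = -3.87″

On a sphere of radius R, 1 rad of latitude = R, so Δφ = ΔN / R = -119.5 / 6370000 = -1.8760e-05 rad = -3.869″.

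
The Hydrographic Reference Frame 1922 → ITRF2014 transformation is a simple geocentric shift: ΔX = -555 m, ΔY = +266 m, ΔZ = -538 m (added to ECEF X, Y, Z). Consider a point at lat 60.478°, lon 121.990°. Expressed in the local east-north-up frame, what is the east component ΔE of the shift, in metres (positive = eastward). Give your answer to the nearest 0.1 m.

ΔE = 329.8 m

At φ = 60.478°, λ = 121.990°: sin φ = 0.870167, cos φ = 0.492758, sin λ = 0.848141, cos λ = -0.529771.
ΔE = −sin λ·ΔX + cos λ·ΔY = −(0.848141)·(-555) + (-0.529771)·(266) = 329.80 m.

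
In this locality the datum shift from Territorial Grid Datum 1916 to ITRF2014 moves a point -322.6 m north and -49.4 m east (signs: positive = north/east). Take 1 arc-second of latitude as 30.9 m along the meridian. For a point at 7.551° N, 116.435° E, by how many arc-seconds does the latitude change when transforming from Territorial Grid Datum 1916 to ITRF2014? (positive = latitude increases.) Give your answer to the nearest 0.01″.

1″ of latitude = 30.90 m, so Δφ = -322.6 / 30.90 = -10.440″.

Δφ = -10.44″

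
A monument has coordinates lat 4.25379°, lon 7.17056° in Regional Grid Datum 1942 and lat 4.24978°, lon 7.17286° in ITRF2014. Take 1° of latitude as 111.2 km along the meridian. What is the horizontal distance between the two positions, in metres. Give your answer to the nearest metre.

Δφ = 4.24978° − 4.25379° = -0.00401°; Δλ = 7.17286° − 7.17056° = +0.00230°.
ΔN = Δφ × 111200 = -445.9 m; ΔE = Δλ × 111200 × cos(4.25379°) = +0.00230 × 111200 × 0.997245 = 255.1 m.
Distance = √(ΔE² + ΔN²) = √(255.1² + (-445.9)²) = 513.7 m.

514 m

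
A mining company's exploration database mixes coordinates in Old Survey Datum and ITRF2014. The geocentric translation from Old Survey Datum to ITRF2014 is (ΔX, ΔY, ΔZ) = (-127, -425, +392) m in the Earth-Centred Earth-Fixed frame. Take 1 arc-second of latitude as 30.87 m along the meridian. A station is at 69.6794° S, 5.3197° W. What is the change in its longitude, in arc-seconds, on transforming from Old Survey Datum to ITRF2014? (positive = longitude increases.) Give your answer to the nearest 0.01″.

Δλ = -40.57″

sin φ = -0.937764, cos φ = 0.347273, sin λ = -0.092713, cos λ = 0.995693.
East component: ΔE = −sin λ·ΔX + cos λ·ΔY = −(-0.092713)(-127) + (0.995693)(-425) = -434.94 m.
1° of latitude spans 3600 × 30.87 = 111132 m; at latitude φ, 1° of longitude spans that × cos φ = 38593.1 m, so Δλ = -434.94 / 38593.1 × 3600 = -40.572″.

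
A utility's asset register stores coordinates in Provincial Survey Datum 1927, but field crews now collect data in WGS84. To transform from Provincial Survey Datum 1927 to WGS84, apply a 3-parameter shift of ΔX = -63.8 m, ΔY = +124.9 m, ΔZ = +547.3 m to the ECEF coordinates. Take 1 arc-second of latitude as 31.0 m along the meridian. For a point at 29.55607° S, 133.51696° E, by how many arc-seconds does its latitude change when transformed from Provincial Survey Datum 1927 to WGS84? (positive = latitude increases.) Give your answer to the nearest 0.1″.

Δφ = 17.5″

sin φ = -0.493275, cos φ = 0.869873, sin λ = 0.725171, cos λ = -0.688569.
North component: ΔN = −sin φ cos λ·ΔX − sin φ sin λ·ΔY + cos φ·ΔZ = −(-0.493275)(-0.688569)(-63.8) − (-0.493275)(0.725171)(124.9) + (0.869873)(547.3) = 542.43 m.
1° of latitude spans 3600 × 31.00 = 111600 m, so Δφ = 542.43 / 111600 × 3600 = 17.498″.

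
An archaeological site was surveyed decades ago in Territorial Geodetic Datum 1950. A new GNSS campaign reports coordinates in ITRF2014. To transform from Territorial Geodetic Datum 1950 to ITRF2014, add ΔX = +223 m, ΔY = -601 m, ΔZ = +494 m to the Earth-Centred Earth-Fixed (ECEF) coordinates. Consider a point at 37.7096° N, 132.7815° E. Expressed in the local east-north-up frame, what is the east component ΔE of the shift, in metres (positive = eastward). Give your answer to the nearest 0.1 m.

At φ = 37.7096°, λ = 132.7815°: sin φ = 0.611660, cos φ = 0.791121, sin λ = 0.733949, cos λ = -0.679204.
ΔE = −sin λ·ΔX + cos λ·ΔY = −(0.733949)·(223) + (-0.679204)·(-601) = 244.53 m.

ΔE = 244.5 m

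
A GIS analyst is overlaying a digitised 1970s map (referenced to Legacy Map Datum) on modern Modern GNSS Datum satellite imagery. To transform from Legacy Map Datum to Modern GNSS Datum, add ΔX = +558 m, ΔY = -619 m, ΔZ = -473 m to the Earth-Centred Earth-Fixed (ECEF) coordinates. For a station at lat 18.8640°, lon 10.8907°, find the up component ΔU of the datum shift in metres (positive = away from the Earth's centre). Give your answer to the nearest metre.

ΔU = 255 m

At φ = 18.8640°, λ = 10.8907°: sin φ = 0.323323, cos φ = 0.946289, sin λ = 0.188936, cos λ = 0.981989.
ΔU = cos φ cos λ·ΔX + cos φ sin λ·ΔY + sin φ·ΔZ = (0.946289)(0.981989)(558) + (0.946289)(0.188936)(-619) + (0.323323)(-473) = 254.92 m.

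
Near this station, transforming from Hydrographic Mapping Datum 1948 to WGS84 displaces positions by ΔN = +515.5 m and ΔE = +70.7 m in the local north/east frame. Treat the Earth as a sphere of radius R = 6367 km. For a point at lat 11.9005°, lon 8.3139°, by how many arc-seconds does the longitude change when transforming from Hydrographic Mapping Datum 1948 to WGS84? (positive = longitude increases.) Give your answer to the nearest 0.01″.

Δλ = 2.34″

At latitude 11.9005°, cos φ = 0.978507.
One radian of longitude at latitude φ spans R cos φ, so Δλ = ΔE / (R cos φ) = 70.7 / (6367000 × 0.978507) = 1.1348e-05 rad = 2.341″.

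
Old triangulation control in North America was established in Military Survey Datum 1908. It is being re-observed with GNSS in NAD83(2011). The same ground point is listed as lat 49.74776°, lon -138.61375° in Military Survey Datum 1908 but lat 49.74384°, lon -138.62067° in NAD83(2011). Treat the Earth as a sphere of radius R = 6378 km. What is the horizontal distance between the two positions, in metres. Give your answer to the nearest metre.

662 m

Δφ = 49.74384° − 49.74776° = -0.00392°; Δλ = -138.62067° − -138.61375° = -0.00692°.
1° along a meridian = πR/180 = 111317 m.
ΔN = Δφ × 111317 = -436.4 m; ΔE = Δλ × 111317 × cos(49.74776°) = -0.00692 × 111317 × 0.646154 = -497.7 m.
Distance = √(ΔE² + ΔN²) = √((-497.7)² + (-436.4)²) = 661.9 m.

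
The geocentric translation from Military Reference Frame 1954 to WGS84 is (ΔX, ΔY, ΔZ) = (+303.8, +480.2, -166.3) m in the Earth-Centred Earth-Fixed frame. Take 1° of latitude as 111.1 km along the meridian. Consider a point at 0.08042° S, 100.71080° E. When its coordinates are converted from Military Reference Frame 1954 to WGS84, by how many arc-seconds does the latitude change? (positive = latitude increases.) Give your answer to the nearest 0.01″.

sin φ = -0.001404, cos φ = 0.999999, sin λ = 0.982578, cos λ = -0.185852.
North component: ΔN = −sin φ cos λ·ΔX − sin φ sin λ·ΔY + cos φ·ΔZ = −(-0.001404)(-0.185852)(303.8) − (-0.001404)(0.982578)(480.2) + (0.999999)(-166.3) = -165.72 m.
1° of latitude spans 111100 m, so Δφ = -165.72 / 111100 × 3600 = -5.370″.

Δφ = -5.37″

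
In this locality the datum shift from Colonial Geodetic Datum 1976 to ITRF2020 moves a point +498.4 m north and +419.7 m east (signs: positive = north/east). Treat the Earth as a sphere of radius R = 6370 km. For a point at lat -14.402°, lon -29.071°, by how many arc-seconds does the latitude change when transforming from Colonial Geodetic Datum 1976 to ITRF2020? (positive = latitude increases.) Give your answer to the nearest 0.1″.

On a sphere of radius R, 1 rad of latitude = R, so Δφ = ΔN / R = 498.4 / 6370000 = 7.8242e-05 rad = 16.139″.

Δφ = 16.1″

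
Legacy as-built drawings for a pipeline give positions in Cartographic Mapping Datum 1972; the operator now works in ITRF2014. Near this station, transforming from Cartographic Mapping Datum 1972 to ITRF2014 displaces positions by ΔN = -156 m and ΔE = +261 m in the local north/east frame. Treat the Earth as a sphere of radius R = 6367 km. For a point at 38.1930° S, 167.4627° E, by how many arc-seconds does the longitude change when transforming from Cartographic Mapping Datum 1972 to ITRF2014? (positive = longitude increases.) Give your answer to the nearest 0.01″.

At latitude -38.1930°, cos φ = 0.785932.
One radian of longitude at latitude φ spans R cos φ, so Δλ = ΔE / (R cos φ) = 261.0 / (6367000 × 0.785932) = 5.2158e-05 rad = 10.758″.

Δλ = 10.76″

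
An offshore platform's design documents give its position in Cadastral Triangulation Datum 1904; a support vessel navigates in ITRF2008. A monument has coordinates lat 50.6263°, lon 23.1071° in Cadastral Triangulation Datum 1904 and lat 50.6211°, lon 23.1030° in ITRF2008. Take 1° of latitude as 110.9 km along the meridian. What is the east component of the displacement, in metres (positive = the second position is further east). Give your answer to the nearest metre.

ΔE = -288 m

Δφ = 50.6211° − 50.6263° = -0.0052°; Δλ = 23.1030° − 23.1071° = -0.0041°.
ΔN = Δφ × 110900 = -576.7 m; ΔE = Δλ × 110900 × cos(50.6263°) = -0.0041 × 110900 × 0.634376 = -288.4 m.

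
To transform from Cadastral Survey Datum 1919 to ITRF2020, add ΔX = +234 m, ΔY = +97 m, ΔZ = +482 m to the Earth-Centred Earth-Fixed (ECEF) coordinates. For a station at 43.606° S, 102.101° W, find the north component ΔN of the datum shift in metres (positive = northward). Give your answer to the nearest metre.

ΔN = 250 m

At φ = -43.606°, λ = -102.101°: sin φ = -0.689695, cos φ = 0.724100, sin λ = -0.977780, cos λ = -0.209636.
ΔN = −sin φ cos λ·ΔX − sin φ sin λ·ΔY + cos φ·ΔZ = −(-0.689695)(-0.209636)(234) − (-0.689695)(-0.977780)(97) + (0.724100)(482) = 249.77 m.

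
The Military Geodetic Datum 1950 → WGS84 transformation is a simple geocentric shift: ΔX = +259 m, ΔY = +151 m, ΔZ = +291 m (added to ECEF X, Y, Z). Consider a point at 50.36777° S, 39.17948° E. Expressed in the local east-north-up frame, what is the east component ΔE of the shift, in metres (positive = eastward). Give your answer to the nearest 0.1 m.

At φ = -50.36777°, λ = 39.17948°: sin φ = -0.770155, cos φ = 0.637857, sin λ = 0.631752, cos λ = 0.775171.
ΔE = −sin λ·ΔX + cos λ·ΔY = −(0.631752)·(259) + (0.775171)·(151) = -46.57 m.

ΔE = -46.6 m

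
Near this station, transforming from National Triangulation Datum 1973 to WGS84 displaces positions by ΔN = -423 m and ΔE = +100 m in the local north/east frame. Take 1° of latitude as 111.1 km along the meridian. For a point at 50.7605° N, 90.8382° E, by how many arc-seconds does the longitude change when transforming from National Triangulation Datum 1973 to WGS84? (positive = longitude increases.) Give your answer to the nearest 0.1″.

Δλ = 5.1″

At latitude 50.7605°, cos φ = 0.632563.
1° of longitude at this latitude = 111.1 × cos φ = 70.28 km, so Δλ = 100.0 / 70277.8 = 0.0014229° = 5.123″.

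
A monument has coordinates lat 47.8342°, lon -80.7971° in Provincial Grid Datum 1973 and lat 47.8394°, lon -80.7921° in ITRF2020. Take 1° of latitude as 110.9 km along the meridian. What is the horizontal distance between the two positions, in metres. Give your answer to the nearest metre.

Δφ = 47.8394° − 47.8342° = +0.0052°; Δλ = -80.7921° − -80.7971° = +0.0050°.
ΔN = Δφ × 110900 = 576.7 m; ΔE = Δλ × 110900 × cos(47.8342°) = +0.0050 × 110900 × 0.671278 = 372.2 m.
Distance = √(ΔE² + ΔN²) = √(372.2² + 576.7²) = 686.4 m.

686 m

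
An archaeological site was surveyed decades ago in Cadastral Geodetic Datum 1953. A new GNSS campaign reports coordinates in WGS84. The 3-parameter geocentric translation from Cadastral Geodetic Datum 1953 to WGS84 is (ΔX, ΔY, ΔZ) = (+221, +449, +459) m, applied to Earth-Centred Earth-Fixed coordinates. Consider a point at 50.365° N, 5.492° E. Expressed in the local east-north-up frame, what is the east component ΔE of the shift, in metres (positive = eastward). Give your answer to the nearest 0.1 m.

The local east axis at (φ, λ) is (−sin λ, cos λ, 0), so ΔE = −sin(5.492°)·221 + cos(5.492°)·449 = 425.79 m.

ΔE = 425.8 m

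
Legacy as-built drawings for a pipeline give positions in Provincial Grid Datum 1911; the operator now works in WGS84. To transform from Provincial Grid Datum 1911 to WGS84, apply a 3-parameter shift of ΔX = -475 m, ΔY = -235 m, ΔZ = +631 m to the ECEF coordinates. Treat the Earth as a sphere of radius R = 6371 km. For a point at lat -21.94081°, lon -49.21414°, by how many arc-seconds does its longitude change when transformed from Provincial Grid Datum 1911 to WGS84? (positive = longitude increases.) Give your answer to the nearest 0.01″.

Δλ = -17.91″

sin φ = -0.373649, cos φ = 0.927570, sin λ = -0.757156, cos λ = 0.653234.
East component: ΔE = −sin λ·ΔX + cos λ·ΔY = −(-0.757156)(-475) + (0.653234)(-235) = -513.16 m.
1° of latitude spans πR/180 = 111195 m; at latitude φ, 1° of longitude spans that × cos φ = 103141.1 m, so Δλ = -513.16 / 103141.1 × 3600 = -17.911″.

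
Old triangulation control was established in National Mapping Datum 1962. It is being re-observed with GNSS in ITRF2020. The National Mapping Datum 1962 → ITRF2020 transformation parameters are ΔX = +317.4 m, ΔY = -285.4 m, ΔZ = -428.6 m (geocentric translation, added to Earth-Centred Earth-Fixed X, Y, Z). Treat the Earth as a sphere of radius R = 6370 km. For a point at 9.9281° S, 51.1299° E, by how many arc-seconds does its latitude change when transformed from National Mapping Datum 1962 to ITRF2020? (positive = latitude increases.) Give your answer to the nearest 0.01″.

sin φ = -0.172412, cos φ = 0.985025, sin λ = 0.778571, cos λ = 0.627557.
North component: ΔN = −sin φ cos λ·ΔX − sin φ sin λ·ΔY + cos φ·ΔZ = −(-0.172412)(0.627557)(317.4) − (-0.172412)(0.778571)(-285.4) + (0.985025)(-428.6) = -426.15 m.
1° of latitude spans πR/180 = 111177 m, so Δφ = -426.15 / 111177 × 3600 = -13.799″.

Δφ = -13.80″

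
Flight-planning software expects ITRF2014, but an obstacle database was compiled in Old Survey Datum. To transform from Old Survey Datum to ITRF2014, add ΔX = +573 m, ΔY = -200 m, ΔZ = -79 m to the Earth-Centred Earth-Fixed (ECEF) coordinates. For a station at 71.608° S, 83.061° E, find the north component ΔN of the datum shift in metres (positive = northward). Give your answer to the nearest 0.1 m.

At φ = -71.608°, λ = 83.061°: sin φ = -0.948920, cos φ = 0.315517, sin λ = 0.992675, cos λ = 0.120813.
ΔN = −sin φ cos λ·ΔX − sin φ sin λ·ΔY + cos φ·ΔZ = −(-0.948920)(0.120813)(573) − (-0.948920)(0.992675)(-200) + (0.315517)(-79) = -147.63 m.

ΔN = -147.6 m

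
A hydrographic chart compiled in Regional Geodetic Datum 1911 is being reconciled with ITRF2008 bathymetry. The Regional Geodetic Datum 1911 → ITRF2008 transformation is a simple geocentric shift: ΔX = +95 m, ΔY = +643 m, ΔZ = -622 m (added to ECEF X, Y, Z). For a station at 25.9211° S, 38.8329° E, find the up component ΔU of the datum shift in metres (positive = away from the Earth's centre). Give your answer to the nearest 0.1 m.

ΔU = 701.1 m

At φ = -25.9211°, λ = 38.8329°: sin φ = -0.437133, cos φ = 0.899397, sin λ = 0.627051, cos λ = 0.778978.
ΔU = cos φ cos λ·ΔX + cos φ sin λ·ΔY + sin φ·ΔZ = (0.899397)(0.778978)(95) + (0.899397)(0.627051)(643) + (-0.437133)(-622) = 701.09 m.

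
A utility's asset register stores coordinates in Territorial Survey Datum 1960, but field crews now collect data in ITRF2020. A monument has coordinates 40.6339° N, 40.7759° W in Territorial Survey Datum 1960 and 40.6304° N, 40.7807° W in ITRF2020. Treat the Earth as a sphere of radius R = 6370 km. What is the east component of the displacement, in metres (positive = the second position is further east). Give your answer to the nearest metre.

Δφ = 40.6304° − 40.6339° = -0.0035°; Δλ = -40.7807° − -40.7759° = -0.0048°.
1° along a meridian = πR/180 = 111177 m.
ΔN = Δφ × 111177 = -389.1 m; ΔE = Δλ × 111177 × cos(40.6339°) = -0.0048 × 111177 × 0.758886 = -405.0 m.

ΔE = -405 m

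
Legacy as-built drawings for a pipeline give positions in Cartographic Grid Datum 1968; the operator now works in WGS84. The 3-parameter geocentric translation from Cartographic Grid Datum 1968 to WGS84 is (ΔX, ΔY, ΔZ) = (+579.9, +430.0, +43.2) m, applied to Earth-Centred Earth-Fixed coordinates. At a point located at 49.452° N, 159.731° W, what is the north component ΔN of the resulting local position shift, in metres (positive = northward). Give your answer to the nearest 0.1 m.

The local north axis is (−sin φ cos λ, −sin φ sin λ, cos φ), giving ΔN = 413.358 + 113.192 + 28.084 = 554.63 m.

ΔN = 554.6 m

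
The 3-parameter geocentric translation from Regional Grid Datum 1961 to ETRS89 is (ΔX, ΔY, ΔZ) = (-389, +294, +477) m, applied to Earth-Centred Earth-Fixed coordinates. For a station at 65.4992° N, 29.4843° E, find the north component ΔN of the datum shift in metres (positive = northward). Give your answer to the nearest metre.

ΔN = 374 m

At φ = 65.4992°, λ = 29.4843°: sin φ = 0.909955, cos φ = 0.414706, sin λ = 0.492185, cos λ = 0.870491.
ΔN = −sin φ cos λ·ΔX − sin φ sin λ·ΔY + cos φ·ΔZ = −(0.909955)(0.870491)(-389) − (0.909955)(0.492185)(294) + (0.414706)(477) = 374.27 m.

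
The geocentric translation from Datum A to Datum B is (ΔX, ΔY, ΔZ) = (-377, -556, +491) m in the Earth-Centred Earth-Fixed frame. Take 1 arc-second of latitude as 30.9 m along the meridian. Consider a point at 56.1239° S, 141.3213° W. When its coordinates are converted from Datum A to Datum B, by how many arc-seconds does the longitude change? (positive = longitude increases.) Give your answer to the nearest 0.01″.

sin φ = -0.830245, cos φ = 0.557399, sin λ = -0.624952, cos λ = -0.780663.
East component: ΔE = −sin λ·ΔX + cos λ·ΔY = −(-0.624952)(-377) + (-0.780663)(-556) = 198.44 m.
1° of latitude spans 3600 × 30.90 = 111240 m; at latitude φ, 1° of longitude spans that × cos φ = 62005.0 m, so Δλ = 198.44 / 62005.0 × 3600 = 11.521″.

Δλ = 11.52″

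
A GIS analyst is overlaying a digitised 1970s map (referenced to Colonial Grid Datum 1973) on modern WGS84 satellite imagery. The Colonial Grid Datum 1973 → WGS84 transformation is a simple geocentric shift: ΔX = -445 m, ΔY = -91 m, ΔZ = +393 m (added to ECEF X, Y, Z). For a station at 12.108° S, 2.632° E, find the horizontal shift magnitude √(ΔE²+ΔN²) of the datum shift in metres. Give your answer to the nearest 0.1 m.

At φ = -12.108°, λ = 2.632°: sin φ = -0.209755, cos φ = 0.977754, sin λ = 0.045921, cos λ = 0.998945.
ΔE = −sin λ·ΔX + cos λ·ΔY = −(0.045921)·(-445) + (0.998945)·(-91) = -70.47 m.
ΔN = −sin φ cos λ·ΔX − sin φ sin λ·ΔY + cos φ·ΔZ = −(-0.209755)(0.998945)(-445) − (-0.209755)(0.045921)(-91) + (0.977754)(393) = 290.14 m.
Horizontal magnitude = √(ΔE² + ΔN²) = √((-70.47)² + 290.14²) = 298.57 m.

298.6 m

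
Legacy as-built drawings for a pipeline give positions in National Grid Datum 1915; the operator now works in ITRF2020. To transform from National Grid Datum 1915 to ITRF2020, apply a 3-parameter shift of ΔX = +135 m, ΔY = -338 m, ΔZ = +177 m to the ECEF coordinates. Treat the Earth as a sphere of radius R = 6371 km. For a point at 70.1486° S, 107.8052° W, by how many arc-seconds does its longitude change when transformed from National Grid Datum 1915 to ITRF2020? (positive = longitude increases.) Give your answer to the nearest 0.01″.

sin φ = -0.940577, cos φ = 0.339582, sin λ = -0.952102, cos λ = -0.305782.
East component: ΔE = −sin λ·ΔX + cos λ·ΔY = −(-0.952102)(135) + (-0.305782)(-338) = 231.89 m.
1° of latitude spans πR/180 = 111195 m; at latitude φ, 1° of longitude spans that × cos φ = 37759.8 m, so Δλ = 231.89 / 37759.8 × 3600 = 22.108″.

Δλ = 22.11″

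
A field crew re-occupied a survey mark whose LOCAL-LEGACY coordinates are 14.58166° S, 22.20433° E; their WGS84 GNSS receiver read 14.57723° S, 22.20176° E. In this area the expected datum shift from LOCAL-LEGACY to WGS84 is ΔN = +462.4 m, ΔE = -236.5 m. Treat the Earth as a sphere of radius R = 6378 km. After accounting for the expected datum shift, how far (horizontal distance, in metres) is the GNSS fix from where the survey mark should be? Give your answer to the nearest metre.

Observed coordinate differences: Δφ = +0.00443°, Δλ = -0.00257°.
Converting to metres (1° lat = 111317 m, cos φ = 0.967790): observed ΔN = 493.1 m, observed ΔE = -276.9 m.
Subtracting the expected shift leaves a residual of 493.1 − (462.4) = 30.7 m north and -276.9 − (-236.5) = -40.4 m east.
Residual distance = √(30.7² + (-40.4)²) = 50.7 m.

51 m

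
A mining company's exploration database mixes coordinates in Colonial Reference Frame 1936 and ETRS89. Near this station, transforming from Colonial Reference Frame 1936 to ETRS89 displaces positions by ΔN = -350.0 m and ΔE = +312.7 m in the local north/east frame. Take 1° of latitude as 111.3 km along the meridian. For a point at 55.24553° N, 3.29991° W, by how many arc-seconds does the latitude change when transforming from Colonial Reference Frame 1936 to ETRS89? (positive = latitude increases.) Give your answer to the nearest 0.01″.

1° of latitude = 111.3 km, so Δφ = -350.0 / 111300 = -0.0031447° = -11.321″.

Δφ = -11.32″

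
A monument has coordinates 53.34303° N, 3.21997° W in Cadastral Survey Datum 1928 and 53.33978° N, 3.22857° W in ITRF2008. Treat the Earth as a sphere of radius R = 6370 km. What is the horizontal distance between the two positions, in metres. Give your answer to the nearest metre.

676 m

Δφ = 53.33978° − 53.34303° = -0.00325°; Δλ = -3.22857° − -3.21997° = -0.00860°.
1° along a meridian = πR/180 = 111177 m.
ΔN = Δφ × 111177 = -361.3 m; ΔE = Δλ × 111177 × cos(53.34303°) = -0.00860 × 111177 × 0.597023 = -570.8 m.
Distance = √(ΔE² + ΔN²) = √((-570.8)² + (-361.3)²) = 675.6 m.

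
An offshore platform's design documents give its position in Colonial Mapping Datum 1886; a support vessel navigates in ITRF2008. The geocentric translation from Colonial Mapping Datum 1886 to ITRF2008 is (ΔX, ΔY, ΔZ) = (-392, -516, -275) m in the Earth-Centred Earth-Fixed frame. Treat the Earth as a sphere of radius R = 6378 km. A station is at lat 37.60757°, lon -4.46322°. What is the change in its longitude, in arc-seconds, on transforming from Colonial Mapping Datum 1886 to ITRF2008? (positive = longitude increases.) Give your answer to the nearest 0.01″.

Δλ = -22.25″

sin φ = 0.610250, cos φ = 0.792209, sin λ = -0.077819, cos λ = 0.996967.
East component: ΔE = −sin λ·ΔX + cos λ·ΔY = −(-0.077819)(-392) + (0.996967)(-516) = -544.94 m.
1° of latitude spans πR/180 = 111317 m; at latitude φ, 1° of longitude spans that × cos φ = 88186.4 m, so Δλ = -544.94 / 88186.4 × 3600 = -22.246″.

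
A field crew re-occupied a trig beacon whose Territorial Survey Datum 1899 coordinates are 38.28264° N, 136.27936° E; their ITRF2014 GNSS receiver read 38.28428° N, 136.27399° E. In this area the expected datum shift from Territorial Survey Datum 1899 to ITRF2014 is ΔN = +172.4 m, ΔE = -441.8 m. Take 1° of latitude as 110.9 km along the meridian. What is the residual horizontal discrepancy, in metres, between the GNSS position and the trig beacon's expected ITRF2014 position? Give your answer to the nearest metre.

Observed coordinate differences: Δφ = +0.00164°, Δλ = -0.00537°.
Converting to metres (1° lat = 110900 m, cos φ = 0.784964): observed ΔN = 181.9 m, observed ΔE = -467.5 m.
Subtracting the expected shift leaves a residual of 181.9 − (172.4) = 9.5 m north and -467.5 − (-441.8) = -25.7 m east.
Residual distance = √(9.5² + (-25.7)²) = 27.4 m.

27 m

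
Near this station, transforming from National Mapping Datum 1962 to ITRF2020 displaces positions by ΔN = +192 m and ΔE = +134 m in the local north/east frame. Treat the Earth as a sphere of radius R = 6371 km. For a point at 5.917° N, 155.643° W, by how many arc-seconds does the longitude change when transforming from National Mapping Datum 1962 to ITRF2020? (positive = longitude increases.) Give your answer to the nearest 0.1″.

Δλ = 4.4″

At latitude 5.917°, cos φ = 0.994672.
One radian of longitude at latitude φ spans R cos φ, so Δλ = ΔE / (R cos φ) = 134.0 / (6371000 × 0.994672) = 2.1145e-05 rad = 4.362″.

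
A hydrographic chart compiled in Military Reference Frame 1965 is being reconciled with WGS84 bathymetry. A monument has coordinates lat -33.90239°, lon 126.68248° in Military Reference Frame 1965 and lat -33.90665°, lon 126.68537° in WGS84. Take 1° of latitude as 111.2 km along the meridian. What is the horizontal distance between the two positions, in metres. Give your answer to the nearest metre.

Δφ = -33.90665° − -33.90239° = -0.00426°; Δλ = 126.68537° − 126.68248° = +0.00289°.
ΔN = Δφ × 111200 = -473.7 m; ΔE = Δλ × 111200 × cos(-33.90239°) = +0.00289 × 111200 × 0.829989 = 266.7 m.
Distance = √(ΔE² + ΔN²) = √(266.7² + (-473.7)²) = 543.6 m.

544 m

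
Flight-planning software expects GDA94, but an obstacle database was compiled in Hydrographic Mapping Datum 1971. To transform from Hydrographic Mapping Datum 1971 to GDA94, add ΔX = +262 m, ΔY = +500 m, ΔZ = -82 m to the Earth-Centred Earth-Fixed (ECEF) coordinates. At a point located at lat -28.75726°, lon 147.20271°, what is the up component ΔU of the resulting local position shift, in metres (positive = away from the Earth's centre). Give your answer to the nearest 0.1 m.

The local up (radial) axis is (cos φ cos λ, cos φ sin λ, sin φ), giving ΔU = -193.073 + 237.431 + 39.450 = 83.81 m.

ΔU = 83.8 m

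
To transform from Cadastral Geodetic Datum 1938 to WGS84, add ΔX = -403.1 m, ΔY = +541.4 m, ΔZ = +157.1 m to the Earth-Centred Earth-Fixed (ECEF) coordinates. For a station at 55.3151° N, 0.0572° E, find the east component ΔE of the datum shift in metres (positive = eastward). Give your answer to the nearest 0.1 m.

At φ = 55.3151°, λ = 0.0572°: sin φ = 0.822294, cos φ = 0.569063, sin λ = 0.000998, cos λ = 1.000000.
ΔE = −sin λ·ΔX + cos λ·ΔY = −(0.000998)·(-403.1) + (1.000000)·(541.4) = 541.80 m.

ΔE = 541.8 m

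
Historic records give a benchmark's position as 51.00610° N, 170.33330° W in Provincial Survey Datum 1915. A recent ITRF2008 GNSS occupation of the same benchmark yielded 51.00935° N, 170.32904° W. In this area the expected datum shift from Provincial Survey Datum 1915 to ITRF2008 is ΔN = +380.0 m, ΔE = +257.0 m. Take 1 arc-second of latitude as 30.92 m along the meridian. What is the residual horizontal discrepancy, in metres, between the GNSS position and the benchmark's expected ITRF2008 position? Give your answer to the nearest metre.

45 m

Observed coordinate differences: Δφ = +0.00325°, Δλ = +0.00426°.
Converting to metres (1° lat = 111312 m, cos φ = 0.629238): observed ΔN = 361.8 m, observed ΔE = 298.4 m.
Subtracting the expected shift leaves a residual of 361.8 − (380.0) = -18.2 m north and 298.4 − (257.0) = 41.4 m east.
Residual distance = √((-18.2)² + 41.4²) = 45.2 m.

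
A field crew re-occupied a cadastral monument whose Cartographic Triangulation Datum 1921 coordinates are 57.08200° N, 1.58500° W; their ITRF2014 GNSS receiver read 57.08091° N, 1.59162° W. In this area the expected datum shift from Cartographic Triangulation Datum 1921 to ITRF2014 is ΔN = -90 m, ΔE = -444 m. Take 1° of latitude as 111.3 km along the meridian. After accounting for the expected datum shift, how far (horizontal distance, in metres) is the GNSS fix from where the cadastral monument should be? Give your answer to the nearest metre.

Observed coordinate differences: Δφ = -0.00109°, Δλ = -0.00662°.
Converting to metres (1° lat = 111300 m, cos φ = 0.543438): observed ΔN = -121.3 m, observed ΔE = -400.4 m.
Subtracting the expected shift leaves a residual of -121.3 − (-90) = -31.3 m north and -400.4 − (-444) = 43.6 m east.
Residual distance = √((-31.3)² + 43.6²) = 53.7 m.

54 m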